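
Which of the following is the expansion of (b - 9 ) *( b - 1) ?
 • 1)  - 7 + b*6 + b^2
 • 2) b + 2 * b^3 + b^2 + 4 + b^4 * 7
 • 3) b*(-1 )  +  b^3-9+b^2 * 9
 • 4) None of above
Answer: 4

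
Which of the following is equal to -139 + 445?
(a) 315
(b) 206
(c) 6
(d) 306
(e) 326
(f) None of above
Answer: d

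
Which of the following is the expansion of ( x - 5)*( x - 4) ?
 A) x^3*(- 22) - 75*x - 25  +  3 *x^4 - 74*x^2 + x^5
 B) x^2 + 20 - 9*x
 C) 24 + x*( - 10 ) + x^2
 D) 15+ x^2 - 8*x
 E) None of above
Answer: B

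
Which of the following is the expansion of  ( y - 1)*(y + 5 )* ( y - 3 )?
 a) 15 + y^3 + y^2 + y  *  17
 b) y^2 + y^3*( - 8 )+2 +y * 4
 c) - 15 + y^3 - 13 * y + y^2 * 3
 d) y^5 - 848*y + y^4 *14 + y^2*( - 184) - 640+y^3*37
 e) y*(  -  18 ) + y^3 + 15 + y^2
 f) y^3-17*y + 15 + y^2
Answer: f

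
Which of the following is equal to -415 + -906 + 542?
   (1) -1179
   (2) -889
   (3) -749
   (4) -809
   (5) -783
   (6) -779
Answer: 6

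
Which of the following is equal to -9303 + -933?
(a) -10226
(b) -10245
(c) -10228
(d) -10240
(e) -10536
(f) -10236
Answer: f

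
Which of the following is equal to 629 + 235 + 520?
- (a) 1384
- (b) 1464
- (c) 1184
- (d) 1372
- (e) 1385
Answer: a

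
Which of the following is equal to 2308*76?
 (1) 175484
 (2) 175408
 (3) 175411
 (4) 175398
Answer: 2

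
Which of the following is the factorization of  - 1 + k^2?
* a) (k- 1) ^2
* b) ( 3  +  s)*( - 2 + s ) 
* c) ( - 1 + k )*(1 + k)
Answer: c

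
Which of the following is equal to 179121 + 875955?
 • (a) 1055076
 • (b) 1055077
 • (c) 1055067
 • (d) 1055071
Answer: a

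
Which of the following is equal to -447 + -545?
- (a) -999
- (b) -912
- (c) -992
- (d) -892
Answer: c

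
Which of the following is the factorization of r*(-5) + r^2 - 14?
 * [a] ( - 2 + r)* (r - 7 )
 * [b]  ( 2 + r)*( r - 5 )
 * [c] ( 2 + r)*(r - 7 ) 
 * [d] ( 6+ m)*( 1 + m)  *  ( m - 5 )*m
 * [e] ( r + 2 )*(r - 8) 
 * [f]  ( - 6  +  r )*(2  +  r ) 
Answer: c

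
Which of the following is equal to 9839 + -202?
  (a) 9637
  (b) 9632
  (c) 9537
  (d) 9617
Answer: a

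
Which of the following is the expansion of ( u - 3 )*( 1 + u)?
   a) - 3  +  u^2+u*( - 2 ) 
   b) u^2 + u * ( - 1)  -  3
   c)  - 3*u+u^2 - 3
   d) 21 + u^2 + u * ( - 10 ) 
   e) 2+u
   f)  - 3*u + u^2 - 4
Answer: a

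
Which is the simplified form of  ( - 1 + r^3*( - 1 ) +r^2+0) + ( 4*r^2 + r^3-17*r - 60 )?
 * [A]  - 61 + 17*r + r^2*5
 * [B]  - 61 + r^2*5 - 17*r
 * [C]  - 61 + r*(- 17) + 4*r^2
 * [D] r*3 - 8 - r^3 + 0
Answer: B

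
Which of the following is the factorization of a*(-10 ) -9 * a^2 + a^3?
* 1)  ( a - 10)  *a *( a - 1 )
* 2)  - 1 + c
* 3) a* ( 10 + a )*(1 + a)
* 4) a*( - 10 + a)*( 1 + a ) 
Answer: 4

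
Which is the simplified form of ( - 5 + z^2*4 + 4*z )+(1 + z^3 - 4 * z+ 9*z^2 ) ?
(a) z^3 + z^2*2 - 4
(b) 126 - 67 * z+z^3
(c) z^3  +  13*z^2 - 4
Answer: c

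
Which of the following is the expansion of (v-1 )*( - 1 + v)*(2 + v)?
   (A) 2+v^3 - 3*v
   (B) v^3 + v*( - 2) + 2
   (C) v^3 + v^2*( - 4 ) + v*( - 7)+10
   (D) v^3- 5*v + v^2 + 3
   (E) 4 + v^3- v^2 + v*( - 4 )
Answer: A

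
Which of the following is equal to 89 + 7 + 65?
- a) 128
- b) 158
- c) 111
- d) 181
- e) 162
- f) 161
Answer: f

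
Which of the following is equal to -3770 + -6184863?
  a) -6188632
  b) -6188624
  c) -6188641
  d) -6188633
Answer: d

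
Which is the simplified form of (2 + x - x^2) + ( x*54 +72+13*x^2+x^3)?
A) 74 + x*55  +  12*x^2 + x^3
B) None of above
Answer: A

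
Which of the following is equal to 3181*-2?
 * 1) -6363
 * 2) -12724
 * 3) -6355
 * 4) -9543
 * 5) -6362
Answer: 5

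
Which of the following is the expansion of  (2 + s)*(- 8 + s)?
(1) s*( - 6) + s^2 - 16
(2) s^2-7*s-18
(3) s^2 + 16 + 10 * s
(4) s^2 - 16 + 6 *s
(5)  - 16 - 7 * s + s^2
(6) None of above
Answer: 1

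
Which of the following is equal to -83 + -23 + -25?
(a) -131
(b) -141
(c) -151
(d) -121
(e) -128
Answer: a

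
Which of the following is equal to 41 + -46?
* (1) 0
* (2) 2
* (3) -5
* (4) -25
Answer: 3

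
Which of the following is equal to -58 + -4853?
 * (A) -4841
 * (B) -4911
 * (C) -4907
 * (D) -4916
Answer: B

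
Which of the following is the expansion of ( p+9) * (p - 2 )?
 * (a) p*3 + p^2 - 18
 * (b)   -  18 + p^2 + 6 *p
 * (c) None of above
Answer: c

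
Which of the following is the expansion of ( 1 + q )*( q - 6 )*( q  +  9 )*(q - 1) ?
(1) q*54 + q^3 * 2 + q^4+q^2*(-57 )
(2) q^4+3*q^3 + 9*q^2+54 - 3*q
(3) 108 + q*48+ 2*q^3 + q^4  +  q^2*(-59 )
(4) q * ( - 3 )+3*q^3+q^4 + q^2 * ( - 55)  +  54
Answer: 4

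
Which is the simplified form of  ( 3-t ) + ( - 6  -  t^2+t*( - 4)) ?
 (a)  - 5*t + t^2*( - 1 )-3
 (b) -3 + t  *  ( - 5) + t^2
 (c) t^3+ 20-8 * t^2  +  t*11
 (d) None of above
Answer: a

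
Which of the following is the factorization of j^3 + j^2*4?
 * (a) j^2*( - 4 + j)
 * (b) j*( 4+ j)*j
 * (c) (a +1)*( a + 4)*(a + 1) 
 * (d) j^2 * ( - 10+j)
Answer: b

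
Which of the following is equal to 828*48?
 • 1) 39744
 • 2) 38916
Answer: 1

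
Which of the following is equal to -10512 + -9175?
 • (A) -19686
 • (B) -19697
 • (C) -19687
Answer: C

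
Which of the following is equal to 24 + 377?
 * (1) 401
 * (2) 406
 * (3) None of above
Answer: 1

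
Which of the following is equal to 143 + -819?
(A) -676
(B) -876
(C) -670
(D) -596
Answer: A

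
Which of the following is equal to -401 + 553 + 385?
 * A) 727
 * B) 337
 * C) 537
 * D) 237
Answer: C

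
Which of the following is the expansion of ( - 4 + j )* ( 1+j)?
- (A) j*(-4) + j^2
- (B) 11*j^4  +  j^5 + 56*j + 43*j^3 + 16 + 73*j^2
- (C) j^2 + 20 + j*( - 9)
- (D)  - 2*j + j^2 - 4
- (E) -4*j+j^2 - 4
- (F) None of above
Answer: F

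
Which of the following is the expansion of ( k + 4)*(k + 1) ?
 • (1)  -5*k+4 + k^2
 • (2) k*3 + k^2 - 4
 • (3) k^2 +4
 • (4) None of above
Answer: 4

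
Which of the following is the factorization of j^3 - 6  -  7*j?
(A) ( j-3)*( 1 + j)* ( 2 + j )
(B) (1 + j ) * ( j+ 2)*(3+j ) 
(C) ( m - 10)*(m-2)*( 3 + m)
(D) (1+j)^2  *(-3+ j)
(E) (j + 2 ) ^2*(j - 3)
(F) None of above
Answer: A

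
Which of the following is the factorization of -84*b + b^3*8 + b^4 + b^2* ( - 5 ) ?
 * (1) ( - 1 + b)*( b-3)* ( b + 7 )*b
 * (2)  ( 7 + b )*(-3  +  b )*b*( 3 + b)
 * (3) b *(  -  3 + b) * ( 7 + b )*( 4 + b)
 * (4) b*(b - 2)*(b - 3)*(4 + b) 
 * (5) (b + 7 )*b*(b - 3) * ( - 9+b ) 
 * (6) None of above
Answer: 3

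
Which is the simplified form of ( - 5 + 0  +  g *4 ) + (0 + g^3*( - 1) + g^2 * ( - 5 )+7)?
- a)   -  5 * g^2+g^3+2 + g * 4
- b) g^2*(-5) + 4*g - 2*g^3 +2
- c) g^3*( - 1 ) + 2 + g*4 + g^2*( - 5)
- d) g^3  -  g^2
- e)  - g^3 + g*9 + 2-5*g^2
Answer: c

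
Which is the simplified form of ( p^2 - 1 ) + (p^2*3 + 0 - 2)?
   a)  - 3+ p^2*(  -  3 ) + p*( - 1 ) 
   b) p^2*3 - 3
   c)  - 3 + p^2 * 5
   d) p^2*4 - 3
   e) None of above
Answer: d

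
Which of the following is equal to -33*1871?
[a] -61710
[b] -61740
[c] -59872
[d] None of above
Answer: d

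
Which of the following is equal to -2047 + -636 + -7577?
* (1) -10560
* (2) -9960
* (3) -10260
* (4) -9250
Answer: 3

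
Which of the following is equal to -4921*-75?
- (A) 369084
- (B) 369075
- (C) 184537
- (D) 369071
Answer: B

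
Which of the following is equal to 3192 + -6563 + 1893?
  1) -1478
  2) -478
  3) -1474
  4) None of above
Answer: 1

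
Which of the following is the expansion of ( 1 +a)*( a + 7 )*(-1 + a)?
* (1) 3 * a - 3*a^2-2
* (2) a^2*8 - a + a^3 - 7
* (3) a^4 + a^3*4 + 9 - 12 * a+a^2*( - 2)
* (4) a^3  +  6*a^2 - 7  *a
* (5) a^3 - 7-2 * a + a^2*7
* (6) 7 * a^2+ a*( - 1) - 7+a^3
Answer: 6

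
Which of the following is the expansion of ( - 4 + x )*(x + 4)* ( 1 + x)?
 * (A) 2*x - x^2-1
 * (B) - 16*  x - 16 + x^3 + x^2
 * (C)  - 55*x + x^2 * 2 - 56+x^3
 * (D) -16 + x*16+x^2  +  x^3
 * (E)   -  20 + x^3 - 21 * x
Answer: B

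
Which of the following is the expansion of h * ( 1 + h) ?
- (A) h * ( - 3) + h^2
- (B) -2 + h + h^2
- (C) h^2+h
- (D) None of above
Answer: C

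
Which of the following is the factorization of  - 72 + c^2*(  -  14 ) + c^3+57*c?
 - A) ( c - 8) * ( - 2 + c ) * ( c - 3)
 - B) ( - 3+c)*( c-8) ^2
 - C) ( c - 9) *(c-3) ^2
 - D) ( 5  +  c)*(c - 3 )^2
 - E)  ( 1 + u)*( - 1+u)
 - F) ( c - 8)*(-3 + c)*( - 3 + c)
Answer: F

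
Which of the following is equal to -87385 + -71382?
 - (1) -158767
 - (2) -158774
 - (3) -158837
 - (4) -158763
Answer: 1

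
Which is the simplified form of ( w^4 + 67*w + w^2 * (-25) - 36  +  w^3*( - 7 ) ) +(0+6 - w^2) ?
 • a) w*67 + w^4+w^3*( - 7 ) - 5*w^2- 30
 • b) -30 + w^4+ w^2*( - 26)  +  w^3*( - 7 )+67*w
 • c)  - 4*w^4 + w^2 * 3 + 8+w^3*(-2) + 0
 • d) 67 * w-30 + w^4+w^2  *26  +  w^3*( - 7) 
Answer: b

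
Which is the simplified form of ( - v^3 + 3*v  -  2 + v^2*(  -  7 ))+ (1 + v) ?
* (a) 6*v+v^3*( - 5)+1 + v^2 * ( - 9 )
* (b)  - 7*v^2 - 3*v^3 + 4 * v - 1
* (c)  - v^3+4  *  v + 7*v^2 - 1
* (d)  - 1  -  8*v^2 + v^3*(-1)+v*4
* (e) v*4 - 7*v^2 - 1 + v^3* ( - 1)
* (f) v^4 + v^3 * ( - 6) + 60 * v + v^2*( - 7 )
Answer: e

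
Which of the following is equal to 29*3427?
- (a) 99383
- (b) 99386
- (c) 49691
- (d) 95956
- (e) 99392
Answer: a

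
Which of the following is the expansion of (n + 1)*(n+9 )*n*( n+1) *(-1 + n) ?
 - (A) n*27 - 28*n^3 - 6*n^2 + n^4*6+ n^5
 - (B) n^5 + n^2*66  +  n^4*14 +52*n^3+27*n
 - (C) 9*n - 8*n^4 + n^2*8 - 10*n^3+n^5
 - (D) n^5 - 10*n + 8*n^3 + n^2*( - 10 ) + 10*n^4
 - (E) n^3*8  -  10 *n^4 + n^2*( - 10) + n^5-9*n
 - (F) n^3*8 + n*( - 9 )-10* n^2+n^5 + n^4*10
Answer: F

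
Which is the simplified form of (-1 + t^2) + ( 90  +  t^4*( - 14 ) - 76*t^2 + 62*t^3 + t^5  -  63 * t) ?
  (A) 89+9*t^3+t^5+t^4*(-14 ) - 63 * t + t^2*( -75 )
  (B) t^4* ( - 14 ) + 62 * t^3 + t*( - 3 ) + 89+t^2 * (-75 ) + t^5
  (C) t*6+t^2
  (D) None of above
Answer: D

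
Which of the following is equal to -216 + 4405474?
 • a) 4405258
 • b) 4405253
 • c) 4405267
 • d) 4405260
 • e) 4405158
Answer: a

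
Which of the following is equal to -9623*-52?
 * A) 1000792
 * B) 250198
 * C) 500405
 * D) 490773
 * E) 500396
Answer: E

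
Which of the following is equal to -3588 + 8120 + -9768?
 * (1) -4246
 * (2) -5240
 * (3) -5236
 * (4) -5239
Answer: 3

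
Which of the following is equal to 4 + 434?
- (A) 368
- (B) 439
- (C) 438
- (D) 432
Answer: C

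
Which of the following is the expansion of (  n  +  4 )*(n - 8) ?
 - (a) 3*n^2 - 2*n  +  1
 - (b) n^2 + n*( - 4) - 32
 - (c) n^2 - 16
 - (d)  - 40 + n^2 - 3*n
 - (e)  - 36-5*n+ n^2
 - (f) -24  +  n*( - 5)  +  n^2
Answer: b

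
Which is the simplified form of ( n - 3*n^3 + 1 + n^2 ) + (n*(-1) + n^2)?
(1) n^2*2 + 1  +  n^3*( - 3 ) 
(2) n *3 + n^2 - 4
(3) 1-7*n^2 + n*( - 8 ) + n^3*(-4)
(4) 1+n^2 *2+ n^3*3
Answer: 1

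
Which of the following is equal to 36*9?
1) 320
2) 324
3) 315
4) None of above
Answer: 2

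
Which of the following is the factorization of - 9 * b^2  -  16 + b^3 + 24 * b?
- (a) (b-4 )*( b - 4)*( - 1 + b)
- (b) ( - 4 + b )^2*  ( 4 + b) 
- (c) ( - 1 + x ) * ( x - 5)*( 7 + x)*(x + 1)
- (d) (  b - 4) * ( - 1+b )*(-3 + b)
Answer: a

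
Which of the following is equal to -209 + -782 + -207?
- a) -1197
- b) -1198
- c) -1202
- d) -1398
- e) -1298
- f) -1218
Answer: b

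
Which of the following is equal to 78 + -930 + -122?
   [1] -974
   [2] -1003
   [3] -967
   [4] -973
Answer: 1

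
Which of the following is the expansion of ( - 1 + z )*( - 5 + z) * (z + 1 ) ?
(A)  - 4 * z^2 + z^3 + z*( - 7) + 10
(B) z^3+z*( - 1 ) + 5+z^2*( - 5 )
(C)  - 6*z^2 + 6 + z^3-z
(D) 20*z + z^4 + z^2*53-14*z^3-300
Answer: B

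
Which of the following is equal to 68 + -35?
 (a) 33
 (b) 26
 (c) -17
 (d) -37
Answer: a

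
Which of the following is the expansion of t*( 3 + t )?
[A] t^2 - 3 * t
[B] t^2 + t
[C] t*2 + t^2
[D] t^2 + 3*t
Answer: D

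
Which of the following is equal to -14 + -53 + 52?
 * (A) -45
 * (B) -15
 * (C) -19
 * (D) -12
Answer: B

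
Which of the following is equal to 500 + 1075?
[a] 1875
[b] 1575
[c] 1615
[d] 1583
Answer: b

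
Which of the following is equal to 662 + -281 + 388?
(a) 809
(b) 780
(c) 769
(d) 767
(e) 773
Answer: c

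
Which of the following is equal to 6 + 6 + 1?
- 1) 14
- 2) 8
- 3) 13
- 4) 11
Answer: 3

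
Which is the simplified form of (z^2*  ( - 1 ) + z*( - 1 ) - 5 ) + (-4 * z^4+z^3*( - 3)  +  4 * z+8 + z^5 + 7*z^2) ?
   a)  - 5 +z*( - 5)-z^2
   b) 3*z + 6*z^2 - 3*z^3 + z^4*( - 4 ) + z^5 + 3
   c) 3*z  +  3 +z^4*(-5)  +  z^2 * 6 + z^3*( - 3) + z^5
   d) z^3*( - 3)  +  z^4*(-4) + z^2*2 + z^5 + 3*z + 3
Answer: b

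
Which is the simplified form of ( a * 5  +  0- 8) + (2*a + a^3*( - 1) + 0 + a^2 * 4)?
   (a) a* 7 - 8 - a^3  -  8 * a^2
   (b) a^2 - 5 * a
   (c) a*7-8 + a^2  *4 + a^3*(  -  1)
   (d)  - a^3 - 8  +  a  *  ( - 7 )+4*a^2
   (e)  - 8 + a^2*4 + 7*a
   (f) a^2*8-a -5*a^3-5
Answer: c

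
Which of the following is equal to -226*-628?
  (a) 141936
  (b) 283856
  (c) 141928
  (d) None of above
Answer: c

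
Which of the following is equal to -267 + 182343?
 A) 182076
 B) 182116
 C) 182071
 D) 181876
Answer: A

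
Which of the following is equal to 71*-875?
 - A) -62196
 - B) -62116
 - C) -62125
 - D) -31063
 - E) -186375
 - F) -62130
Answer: C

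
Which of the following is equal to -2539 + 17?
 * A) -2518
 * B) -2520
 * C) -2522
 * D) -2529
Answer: C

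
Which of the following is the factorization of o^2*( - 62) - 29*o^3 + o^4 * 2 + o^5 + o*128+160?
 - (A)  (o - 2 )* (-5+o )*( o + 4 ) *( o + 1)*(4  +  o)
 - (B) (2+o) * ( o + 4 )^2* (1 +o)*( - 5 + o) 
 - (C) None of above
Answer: A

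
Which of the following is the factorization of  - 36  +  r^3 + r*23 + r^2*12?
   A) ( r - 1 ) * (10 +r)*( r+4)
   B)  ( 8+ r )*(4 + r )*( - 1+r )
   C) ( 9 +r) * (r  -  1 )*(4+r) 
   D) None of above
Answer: C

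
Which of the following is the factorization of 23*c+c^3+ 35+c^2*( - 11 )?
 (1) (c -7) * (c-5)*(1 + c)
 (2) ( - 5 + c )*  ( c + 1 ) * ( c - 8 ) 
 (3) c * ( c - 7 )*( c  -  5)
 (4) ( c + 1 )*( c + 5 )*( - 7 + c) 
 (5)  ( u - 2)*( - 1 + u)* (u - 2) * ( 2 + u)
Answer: 1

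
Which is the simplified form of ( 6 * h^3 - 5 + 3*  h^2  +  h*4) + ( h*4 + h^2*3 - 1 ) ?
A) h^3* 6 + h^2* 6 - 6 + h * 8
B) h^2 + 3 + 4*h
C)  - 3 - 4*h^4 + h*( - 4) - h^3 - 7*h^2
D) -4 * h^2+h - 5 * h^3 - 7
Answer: A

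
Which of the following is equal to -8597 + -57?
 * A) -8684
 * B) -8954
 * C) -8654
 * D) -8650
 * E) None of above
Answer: C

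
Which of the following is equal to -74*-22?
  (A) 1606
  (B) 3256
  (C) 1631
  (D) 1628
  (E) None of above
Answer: D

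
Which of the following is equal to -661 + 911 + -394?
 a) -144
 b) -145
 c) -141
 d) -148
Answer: a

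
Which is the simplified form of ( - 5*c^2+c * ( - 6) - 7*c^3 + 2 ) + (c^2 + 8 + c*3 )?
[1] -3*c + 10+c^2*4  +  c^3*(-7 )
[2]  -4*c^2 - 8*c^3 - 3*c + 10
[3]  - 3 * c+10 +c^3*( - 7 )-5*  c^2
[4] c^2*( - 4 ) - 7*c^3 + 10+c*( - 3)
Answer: 4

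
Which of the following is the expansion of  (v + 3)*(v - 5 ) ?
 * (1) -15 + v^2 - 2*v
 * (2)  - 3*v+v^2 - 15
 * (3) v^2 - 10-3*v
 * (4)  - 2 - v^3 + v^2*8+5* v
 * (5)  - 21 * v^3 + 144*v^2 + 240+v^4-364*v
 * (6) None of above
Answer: 1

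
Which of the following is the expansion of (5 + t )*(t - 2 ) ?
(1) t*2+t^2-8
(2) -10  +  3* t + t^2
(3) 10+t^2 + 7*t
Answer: 2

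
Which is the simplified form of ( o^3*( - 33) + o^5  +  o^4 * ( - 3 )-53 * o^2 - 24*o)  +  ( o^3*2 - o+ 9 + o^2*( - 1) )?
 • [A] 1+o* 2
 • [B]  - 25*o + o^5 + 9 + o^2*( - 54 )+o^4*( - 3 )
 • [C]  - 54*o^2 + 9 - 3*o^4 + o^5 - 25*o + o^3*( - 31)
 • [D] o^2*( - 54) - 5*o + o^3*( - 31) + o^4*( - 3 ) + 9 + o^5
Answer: C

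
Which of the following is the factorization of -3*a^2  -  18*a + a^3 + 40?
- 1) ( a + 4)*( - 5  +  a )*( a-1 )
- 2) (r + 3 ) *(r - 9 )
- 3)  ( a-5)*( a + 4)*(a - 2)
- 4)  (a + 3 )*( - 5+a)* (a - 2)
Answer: 3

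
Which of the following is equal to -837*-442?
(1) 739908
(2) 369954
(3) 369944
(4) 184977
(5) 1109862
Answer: 2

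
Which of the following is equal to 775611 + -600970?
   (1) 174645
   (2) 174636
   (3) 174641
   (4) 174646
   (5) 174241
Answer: 3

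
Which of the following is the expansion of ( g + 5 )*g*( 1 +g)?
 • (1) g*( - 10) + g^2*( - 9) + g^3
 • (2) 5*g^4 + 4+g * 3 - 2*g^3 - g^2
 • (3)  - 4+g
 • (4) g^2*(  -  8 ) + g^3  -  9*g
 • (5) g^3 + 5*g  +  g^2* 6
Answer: 5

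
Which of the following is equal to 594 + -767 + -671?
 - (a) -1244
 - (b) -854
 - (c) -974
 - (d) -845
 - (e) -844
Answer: e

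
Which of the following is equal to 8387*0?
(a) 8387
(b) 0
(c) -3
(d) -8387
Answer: b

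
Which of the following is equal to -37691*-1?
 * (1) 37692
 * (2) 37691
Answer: 2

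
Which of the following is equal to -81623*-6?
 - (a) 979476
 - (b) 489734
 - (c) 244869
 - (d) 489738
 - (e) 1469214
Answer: d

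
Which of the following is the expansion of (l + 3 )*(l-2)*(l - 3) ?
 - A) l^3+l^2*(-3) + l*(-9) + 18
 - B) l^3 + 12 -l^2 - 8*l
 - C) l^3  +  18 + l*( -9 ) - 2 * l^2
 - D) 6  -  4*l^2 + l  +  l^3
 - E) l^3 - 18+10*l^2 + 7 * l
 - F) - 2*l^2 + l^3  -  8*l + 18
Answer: C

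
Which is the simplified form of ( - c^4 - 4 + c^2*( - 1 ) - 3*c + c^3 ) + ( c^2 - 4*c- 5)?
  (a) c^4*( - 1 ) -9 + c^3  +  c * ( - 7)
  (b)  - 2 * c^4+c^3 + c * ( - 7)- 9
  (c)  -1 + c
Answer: a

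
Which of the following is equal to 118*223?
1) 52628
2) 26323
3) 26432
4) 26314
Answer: 4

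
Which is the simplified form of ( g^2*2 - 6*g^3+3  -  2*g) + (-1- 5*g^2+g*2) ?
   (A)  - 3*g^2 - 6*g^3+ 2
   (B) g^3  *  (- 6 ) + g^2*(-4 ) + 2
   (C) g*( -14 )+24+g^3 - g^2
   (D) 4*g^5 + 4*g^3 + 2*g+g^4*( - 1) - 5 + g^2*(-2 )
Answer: A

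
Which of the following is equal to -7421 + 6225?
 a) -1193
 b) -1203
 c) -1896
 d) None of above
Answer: d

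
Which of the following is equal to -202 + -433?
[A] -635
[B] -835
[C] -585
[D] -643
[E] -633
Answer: A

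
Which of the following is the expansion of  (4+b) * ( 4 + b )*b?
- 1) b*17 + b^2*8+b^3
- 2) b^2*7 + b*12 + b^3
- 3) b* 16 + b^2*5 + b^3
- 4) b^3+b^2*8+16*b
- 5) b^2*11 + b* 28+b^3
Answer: 4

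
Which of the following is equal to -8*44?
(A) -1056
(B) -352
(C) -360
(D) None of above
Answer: B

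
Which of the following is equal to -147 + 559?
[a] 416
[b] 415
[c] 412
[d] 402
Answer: c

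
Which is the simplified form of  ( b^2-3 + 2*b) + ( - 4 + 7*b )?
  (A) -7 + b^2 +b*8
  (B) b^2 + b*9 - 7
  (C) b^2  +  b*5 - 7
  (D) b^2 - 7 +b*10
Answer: B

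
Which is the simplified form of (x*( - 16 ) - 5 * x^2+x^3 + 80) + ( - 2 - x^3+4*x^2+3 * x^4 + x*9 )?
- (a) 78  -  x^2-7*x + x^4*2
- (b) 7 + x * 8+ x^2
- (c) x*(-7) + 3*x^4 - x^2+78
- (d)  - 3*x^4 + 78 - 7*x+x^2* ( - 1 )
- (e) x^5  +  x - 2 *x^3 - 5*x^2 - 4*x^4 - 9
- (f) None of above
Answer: c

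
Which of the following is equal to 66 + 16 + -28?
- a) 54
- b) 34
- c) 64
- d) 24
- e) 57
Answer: a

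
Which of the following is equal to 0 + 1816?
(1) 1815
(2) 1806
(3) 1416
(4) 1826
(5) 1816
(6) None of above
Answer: 5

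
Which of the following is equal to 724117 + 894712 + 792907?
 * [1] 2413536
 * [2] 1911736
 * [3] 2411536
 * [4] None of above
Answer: 4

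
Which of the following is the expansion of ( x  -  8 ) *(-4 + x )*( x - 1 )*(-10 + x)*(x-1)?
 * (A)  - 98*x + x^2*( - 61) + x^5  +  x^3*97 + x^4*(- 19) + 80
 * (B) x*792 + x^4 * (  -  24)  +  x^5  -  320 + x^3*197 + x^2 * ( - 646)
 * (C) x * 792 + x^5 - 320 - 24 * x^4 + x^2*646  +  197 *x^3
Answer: B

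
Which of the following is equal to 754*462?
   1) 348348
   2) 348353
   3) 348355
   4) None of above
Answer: 1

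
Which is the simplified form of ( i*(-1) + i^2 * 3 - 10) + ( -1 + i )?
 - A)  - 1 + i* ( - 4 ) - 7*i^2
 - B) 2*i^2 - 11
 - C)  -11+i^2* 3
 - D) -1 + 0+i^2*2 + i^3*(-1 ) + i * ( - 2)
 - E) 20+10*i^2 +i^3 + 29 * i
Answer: C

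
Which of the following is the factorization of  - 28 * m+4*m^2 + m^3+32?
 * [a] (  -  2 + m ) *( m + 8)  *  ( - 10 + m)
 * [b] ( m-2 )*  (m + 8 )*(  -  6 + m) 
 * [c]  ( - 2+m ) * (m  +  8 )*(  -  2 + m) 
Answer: c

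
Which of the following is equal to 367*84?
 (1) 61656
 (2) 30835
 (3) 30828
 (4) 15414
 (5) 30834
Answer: 3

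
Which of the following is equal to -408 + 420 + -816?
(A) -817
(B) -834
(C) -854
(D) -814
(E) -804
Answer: E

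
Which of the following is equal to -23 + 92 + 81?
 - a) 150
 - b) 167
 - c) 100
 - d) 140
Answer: a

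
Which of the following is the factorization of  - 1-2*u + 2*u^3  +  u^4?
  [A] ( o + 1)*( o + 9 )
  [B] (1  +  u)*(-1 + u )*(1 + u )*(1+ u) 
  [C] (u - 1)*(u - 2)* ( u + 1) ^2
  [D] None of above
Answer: B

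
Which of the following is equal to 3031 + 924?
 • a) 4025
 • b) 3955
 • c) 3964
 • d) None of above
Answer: b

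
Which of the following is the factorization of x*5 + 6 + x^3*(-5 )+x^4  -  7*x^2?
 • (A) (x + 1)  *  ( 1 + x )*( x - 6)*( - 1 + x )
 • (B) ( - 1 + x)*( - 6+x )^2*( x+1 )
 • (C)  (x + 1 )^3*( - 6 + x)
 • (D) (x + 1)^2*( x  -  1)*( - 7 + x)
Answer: A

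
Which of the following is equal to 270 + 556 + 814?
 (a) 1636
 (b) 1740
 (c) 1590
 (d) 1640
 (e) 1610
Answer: d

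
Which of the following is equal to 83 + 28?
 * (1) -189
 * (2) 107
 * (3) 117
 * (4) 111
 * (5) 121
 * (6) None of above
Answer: 4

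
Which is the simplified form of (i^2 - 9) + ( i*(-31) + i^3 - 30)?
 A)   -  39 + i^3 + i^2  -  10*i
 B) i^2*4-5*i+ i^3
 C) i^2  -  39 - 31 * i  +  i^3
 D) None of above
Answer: C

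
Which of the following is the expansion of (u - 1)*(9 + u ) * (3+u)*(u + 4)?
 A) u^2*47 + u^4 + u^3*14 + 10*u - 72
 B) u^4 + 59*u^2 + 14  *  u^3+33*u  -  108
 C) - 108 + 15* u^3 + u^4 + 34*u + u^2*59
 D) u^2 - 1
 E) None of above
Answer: E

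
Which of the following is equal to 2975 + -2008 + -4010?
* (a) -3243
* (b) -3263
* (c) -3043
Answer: c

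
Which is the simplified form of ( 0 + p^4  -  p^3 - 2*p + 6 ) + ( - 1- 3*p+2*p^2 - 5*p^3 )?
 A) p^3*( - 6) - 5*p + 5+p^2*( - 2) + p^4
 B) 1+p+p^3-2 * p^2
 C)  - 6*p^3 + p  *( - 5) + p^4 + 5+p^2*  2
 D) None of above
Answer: C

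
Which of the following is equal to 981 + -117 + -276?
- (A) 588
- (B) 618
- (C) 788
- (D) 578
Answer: A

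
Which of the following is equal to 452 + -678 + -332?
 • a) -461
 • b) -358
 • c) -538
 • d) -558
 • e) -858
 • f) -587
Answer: d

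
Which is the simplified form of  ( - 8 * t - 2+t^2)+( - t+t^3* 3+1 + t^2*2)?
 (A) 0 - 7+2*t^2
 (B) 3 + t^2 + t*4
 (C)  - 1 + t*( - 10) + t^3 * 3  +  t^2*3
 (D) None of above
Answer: D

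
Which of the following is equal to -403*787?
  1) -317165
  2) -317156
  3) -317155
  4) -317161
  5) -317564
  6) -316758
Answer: 4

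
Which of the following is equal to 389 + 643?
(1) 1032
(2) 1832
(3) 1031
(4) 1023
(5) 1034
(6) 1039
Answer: 1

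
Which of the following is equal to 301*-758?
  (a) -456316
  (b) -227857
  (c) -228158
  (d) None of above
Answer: c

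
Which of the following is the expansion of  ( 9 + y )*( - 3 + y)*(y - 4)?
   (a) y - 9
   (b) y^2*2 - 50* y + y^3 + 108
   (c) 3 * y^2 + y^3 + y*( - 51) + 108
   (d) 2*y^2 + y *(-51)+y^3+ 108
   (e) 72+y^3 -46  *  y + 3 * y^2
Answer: d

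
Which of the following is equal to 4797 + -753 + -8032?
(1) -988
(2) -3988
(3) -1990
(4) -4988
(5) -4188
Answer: 2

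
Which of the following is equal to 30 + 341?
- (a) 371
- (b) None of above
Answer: a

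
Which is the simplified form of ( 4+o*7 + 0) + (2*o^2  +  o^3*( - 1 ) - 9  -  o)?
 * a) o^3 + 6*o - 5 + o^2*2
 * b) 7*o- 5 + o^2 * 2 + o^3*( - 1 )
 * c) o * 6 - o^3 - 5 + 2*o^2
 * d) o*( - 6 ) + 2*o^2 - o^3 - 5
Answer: c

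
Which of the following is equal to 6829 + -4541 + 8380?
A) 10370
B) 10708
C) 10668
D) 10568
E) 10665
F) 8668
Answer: C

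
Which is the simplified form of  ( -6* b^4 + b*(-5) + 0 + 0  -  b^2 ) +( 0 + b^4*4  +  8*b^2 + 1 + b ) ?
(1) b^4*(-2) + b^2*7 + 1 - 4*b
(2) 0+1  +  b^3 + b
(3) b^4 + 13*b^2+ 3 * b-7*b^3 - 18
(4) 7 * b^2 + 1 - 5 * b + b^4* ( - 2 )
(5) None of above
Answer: 1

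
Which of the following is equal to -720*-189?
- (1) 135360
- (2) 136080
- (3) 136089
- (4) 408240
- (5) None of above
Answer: 2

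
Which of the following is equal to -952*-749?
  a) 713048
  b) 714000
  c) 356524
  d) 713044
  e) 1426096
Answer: a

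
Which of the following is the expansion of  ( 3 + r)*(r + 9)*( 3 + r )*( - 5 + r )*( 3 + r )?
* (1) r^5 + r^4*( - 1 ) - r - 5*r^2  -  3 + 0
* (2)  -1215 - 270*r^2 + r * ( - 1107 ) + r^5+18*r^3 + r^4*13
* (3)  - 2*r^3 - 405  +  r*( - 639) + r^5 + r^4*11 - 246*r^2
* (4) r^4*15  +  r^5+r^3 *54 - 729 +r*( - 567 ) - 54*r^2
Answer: 2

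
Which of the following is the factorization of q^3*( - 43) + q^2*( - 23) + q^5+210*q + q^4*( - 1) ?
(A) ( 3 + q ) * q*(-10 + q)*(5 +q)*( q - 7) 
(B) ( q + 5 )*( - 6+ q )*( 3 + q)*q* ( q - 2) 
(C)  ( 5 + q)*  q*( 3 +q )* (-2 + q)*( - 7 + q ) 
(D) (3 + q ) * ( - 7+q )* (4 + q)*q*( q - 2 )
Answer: C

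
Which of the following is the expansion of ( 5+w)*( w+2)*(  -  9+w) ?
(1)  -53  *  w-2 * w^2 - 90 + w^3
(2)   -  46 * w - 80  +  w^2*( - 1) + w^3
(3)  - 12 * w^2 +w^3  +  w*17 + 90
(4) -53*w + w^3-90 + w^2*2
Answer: 1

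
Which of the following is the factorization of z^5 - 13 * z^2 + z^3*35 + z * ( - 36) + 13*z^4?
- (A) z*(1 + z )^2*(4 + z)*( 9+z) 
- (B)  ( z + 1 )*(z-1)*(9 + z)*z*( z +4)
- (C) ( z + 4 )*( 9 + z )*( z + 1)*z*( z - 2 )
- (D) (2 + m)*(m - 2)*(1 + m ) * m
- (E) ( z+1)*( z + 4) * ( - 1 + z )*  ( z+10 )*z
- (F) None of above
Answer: B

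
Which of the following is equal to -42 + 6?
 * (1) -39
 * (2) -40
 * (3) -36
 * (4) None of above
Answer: 3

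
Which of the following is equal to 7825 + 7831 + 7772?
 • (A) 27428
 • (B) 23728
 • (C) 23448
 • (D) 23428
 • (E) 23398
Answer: D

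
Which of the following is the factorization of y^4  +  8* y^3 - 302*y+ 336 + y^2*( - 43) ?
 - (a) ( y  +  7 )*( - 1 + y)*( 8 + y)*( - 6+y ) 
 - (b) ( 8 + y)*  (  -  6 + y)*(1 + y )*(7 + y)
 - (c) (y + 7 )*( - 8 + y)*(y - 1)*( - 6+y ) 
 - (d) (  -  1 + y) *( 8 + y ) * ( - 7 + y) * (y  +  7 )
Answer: a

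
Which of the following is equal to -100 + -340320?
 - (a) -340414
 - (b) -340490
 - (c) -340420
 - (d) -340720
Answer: c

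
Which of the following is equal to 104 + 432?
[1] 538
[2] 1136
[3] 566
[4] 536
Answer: 4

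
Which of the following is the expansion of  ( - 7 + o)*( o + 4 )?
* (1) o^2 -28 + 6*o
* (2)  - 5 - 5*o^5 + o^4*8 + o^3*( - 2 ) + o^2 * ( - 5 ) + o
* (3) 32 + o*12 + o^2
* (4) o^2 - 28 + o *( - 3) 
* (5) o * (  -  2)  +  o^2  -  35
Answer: 4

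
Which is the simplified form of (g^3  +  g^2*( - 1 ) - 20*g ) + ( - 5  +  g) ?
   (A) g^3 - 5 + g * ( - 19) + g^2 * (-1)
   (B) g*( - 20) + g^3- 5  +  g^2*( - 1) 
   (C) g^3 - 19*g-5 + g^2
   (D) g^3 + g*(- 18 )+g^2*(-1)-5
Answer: A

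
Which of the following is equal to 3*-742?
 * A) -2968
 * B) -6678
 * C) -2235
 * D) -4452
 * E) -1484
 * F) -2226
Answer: F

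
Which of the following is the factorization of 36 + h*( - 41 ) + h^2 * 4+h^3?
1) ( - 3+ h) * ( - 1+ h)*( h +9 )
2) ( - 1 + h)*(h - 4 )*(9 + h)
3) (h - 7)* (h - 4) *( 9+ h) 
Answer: 2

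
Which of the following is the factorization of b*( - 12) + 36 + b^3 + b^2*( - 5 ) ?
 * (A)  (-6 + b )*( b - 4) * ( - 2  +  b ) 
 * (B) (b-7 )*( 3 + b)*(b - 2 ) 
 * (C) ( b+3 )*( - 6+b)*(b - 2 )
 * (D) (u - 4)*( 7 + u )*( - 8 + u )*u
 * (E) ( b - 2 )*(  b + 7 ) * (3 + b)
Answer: C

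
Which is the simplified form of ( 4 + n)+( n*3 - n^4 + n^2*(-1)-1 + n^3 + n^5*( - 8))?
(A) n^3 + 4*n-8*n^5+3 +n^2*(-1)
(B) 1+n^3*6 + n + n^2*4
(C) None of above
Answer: C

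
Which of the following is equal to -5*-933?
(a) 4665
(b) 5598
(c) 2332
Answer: a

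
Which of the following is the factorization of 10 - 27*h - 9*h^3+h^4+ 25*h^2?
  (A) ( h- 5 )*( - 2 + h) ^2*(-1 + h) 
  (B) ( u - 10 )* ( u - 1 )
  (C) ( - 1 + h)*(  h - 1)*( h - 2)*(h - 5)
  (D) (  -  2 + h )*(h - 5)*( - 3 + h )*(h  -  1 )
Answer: C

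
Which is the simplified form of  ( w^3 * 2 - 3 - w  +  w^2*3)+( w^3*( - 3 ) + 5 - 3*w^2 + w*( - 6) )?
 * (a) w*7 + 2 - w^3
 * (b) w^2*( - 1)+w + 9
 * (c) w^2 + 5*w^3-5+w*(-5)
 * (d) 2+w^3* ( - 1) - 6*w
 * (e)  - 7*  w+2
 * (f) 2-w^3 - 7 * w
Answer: f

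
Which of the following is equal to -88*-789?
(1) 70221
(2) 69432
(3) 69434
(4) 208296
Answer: 2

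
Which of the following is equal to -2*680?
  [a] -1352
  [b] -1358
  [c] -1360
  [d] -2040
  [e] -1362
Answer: c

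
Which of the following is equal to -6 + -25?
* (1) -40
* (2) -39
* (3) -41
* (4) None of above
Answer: 4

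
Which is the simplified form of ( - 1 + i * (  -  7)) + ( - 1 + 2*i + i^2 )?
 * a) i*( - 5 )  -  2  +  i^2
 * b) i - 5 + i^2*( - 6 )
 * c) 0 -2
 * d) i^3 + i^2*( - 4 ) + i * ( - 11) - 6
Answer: a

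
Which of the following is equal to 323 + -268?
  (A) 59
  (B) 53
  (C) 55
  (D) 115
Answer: C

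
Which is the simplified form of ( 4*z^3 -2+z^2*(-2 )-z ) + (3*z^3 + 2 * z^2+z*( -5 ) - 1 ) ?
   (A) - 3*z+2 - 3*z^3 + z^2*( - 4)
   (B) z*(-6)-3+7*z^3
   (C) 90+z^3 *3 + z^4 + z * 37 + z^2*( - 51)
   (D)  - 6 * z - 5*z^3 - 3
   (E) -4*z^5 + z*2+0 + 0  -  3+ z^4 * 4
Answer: B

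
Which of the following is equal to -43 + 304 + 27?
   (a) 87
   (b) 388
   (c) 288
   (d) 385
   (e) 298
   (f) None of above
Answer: c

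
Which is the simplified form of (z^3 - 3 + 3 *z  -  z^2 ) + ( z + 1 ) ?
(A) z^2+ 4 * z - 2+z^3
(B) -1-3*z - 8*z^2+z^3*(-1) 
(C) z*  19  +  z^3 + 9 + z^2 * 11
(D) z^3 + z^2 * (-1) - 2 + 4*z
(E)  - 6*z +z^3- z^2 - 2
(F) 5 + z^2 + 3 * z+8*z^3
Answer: D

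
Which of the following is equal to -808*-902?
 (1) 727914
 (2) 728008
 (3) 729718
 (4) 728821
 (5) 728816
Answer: 5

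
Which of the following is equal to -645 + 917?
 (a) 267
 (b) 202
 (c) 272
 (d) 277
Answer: c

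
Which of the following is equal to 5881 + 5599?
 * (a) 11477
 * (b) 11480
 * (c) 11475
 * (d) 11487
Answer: b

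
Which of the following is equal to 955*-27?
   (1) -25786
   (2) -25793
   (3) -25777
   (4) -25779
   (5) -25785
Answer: 5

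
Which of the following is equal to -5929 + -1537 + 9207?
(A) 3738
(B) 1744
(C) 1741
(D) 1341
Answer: C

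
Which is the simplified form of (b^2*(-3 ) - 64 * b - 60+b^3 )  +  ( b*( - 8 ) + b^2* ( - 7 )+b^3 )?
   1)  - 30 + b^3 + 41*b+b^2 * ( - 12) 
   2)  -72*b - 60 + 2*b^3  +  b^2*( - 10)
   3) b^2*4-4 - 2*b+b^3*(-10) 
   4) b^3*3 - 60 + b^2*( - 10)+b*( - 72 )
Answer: 2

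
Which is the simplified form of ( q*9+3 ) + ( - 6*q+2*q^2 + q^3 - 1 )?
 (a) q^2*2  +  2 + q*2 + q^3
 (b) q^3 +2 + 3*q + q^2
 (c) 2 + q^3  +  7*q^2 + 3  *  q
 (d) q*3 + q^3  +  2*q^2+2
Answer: d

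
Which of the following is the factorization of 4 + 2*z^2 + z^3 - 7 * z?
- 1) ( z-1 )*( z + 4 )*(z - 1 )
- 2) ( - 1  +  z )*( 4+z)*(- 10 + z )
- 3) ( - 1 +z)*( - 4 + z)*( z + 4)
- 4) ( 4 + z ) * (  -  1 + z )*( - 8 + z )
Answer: 1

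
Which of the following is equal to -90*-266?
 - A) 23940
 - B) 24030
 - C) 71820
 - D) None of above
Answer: A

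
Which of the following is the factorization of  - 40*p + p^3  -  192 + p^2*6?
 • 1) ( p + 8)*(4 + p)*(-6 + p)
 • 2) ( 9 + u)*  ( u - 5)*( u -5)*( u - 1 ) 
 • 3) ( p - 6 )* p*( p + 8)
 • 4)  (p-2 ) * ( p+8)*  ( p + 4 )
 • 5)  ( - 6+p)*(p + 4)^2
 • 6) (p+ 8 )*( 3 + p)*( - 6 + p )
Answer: 1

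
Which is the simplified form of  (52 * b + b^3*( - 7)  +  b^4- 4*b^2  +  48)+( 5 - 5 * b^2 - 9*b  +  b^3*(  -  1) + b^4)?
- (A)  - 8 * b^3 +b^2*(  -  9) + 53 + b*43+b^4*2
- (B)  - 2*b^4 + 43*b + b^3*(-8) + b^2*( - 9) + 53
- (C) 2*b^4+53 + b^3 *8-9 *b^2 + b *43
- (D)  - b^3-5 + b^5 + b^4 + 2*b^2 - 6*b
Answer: A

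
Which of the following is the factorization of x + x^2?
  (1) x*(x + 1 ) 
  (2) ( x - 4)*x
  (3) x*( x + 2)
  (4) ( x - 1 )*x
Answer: 1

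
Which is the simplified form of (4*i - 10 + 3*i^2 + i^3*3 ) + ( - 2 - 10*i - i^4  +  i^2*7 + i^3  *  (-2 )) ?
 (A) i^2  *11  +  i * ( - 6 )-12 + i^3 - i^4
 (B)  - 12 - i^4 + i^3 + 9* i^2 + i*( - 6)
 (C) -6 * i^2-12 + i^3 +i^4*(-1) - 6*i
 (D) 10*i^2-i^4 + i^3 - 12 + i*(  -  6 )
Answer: D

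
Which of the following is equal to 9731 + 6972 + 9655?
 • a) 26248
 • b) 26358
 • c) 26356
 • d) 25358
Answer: b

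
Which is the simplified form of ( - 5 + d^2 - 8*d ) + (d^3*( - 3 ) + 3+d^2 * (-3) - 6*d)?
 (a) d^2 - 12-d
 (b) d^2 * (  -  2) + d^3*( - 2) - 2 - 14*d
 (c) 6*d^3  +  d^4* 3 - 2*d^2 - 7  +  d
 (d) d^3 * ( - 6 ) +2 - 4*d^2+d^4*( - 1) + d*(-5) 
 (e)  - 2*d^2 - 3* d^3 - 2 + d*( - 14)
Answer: e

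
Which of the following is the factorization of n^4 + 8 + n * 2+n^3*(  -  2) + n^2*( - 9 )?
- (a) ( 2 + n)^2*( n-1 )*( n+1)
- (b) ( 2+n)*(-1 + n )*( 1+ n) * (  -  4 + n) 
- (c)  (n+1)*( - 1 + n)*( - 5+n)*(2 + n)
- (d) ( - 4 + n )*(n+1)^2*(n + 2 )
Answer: b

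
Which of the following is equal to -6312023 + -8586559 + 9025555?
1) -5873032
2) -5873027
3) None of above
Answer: 2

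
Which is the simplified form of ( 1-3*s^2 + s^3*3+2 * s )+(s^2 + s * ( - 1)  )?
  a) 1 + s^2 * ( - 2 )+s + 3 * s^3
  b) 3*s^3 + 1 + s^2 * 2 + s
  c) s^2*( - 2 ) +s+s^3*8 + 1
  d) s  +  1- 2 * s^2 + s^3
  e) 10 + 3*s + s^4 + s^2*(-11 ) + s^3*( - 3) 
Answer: a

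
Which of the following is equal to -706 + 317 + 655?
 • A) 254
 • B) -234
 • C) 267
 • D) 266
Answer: D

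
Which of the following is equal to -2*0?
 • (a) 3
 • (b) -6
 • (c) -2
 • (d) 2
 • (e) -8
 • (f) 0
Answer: f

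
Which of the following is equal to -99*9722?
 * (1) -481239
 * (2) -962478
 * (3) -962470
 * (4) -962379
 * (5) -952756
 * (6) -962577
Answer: 2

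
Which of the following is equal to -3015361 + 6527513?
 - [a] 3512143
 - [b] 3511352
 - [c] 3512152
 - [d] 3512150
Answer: c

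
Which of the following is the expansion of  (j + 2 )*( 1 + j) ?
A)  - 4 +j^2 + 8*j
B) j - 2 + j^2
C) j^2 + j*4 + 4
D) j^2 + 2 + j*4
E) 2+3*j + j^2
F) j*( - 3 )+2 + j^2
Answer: E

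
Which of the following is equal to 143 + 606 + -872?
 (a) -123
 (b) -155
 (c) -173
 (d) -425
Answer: a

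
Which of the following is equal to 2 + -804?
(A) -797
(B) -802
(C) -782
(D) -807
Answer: B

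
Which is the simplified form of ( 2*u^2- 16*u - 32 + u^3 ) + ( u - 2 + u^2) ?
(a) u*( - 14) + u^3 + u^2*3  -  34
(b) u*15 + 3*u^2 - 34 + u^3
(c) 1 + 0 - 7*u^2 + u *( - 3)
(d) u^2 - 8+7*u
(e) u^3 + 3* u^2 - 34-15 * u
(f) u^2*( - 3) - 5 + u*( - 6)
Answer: e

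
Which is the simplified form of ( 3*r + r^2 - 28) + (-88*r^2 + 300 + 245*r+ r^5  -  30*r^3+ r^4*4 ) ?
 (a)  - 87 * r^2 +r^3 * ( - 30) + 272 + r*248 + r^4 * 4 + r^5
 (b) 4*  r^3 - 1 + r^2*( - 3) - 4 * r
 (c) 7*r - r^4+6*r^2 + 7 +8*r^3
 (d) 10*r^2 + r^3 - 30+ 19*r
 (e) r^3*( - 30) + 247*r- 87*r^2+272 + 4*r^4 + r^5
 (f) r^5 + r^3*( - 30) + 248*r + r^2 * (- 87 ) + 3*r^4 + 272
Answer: a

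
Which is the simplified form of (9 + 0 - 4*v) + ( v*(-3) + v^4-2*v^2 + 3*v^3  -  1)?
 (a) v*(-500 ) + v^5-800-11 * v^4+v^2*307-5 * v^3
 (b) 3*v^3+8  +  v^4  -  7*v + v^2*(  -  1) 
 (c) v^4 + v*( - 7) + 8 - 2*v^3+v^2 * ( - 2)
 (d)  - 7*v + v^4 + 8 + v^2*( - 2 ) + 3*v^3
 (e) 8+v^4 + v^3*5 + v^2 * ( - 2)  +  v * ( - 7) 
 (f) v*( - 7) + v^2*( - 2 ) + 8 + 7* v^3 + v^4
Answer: d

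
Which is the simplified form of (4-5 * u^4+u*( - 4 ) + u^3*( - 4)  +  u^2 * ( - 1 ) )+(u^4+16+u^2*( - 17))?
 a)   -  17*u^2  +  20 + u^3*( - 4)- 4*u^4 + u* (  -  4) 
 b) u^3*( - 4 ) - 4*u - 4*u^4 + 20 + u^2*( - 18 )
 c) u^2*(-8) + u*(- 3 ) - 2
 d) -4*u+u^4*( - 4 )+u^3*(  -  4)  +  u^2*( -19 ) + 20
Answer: b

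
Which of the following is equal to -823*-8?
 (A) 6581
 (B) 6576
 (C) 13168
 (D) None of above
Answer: D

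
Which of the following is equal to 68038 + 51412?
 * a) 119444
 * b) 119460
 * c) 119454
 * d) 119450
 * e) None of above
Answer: d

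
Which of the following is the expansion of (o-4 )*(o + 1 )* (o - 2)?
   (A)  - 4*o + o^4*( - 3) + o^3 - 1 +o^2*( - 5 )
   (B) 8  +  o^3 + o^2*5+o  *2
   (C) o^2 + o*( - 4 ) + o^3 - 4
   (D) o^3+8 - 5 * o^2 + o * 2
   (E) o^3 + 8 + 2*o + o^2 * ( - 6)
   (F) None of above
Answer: D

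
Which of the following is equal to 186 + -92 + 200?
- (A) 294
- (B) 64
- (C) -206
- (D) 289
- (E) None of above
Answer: A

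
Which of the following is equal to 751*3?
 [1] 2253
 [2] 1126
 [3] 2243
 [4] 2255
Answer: 1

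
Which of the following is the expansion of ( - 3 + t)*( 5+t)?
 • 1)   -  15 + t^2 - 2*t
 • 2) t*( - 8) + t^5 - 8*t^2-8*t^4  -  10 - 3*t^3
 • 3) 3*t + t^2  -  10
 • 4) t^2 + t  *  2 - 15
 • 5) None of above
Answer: 4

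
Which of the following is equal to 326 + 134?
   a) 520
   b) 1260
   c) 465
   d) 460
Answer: d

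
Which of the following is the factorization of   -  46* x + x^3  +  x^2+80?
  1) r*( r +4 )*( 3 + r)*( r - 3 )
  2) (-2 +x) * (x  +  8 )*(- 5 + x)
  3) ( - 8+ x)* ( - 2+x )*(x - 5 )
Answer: 2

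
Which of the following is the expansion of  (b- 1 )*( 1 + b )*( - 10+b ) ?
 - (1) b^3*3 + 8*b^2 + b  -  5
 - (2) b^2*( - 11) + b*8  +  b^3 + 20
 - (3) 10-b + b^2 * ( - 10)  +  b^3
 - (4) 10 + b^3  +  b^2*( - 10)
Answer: 3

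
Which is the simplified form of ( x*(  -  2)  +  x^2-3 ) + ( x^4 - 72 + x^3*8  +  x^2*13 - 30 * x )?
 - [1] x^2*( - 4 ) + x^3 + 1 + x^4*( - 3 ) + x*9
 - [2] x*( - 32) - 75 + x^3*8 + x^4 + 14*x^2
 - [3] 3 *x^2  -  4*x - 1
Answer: 2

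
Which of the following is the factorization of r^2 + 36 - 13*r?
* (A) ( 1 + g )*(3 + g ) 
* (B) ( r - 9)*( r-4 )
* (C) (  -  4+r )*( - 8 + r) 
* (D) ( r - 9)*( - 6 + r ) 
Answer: B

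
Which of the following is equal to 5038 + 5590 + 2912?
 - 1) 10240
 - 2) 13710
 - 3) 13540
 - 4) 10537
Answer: 3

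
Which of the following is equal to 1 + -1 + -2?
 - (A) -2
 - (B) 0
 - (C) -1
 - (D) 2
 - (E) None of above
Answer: A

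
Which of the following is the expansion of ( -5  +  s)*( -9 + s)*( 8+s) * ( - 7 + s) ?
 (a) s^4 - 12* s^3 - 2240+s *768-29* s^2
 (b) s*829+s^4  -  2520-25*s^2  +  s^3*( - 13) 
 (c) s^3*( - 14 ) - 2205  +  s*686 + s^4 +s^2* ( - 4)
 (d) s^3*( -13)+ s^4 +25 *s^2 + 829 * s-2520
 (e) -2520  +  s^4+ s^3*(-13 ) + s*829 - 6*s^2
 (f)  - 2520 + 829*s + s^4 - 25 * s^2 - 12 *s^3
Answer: b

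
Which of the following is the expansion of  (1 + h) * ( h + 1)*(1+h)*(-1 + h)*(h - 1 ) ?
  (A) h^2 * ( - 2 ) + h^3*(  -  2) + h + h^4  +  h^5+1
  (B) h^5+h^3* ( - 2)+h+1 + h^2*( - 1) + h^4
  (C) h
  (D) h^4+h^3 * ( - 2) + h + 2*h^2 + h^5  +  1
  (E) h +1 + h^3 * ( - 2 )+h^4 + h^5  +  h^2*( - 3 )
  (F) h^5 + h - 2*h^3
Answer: A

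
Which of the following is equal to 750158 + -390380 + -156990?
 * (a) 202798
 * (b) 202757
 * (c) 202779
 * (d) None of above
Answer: d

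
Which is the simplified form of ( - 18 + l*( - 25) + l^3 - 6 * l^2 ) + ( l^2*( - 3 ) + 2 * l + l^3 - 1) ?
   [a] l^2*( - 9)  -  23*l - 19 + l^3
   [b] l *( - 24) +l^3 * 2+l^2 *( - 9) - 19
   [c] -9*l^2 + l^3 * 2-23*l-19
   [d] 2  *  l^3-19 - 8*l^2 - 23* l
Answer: c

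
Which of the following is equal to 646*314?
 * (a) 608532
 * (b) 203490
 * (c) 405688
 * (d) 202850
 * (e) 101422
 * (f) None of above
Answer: f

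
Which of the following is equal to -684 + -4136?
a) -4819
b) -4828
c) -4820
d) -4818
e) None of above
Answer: c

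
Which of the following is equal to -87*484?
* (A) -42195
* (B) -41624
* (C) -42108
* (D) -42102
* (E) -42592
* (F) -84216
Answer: C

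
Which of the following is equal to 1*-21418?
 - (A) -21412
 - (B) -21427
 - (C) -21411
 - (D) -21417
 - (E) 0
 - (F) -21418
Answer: F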